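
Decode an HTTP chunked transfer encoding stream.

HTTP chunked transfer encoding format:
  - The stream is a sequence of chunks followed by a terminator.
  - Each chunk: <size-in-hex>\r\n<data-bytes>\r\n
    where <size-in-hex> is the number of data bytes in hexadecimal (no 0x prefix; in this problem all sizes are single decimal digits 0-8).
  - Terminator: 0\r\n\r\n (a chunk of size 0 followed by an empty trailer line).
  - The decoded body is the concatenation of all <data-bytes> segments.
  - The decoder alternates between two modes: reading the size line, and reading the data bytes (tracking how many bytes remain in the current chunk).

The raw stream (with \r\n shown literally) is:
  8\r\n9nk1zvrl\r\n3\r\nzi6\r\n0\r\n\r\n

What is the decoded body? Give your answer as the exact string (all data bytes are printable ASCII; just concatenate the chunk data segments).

Answer: 9nk1zvrlzi6

Derivation:
Chunk 1: stream[0..1]='8' size=0x8=8, data at stream[3..11]='9nk1zvrl' -> body[0..8], body so far='9nk1zvrl'
Chunk 2: stream[13..14]='3' size=0x3=3, data at stream[16..19]='zi6' -> body[8..11], body so far='9nk1zvrlzi6'
Chunk 3: stream[21..22]='0' size=0 (terminator). Final body='9nk1zvrlzi6' (11 bytes)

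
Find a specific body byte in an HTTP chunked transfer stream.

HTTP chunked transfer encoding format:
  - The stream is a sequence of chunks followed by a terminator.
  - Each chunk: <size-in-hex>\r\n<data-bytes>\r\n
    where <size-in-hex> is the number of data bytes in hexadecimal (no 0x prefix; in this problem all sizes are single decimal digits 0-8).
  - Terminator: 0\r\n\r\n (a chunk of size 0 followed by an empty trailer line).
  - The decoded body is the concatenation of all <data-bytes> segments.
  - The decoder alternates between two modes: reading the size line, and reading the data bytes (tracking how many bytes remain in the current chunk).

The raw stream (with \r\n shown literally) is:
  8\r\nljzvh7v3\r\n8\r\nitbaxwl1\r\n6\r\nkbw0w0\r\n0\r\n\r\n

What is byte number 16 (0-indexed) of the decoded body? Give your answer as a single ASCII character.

Chunk 1: stream[0..1]='8' size=0x8=8, data at stream[3..11]='ljzvh7v3' -> body[0..8], body so far='ljzvh7v3'
Chunk 2: stream[13..14]='8' size=0x8=8, data at stream[16..24]='itbaxwl1' -> body[8..16], body so far='ljzvh7v3itbaxwl1'
Chunk 3: stream[26..27]='6' size=0x6=6, data at stream[29..35]='kbw0w0' -> body[16..22], body so far='ljzvh7v3itbaxwl1kbw0w0'
Chunk 4: stream[37..38]='0' size=0 (terminator). Final body='ljzvh7v3itbaxwl1kbw0w0' (22 bytes)
Body byte 16 = 'k'

Answer: k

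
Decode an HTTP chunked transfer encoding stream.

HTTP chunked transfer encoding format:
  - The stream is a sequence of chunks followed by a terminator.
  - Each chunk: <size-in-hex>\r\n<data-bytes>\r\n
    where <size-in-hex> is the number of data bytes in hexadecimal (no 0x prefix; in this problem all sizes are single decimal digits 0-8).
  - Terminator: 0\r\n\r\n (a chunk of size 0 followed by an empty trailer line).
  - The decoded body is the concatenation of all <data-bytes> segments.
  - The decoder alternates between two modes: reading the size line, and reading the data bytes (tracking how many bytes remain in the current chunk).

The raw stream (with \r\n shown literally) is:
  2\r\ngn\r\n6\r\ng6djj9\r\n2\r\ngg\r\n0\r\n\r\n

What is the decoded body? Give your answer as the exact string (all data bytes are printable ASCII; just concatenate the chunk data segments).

Answer: gng6djj9gg

Derivation:
Chunk 1: stream[0..1]='2' size=0x2=2, data at stream[3..5]='gn' -> body[0..2], body so far='gn'
Chunk 2: stream[7..8]='6' size=0x6=6, data at stream[10..16]='g6djj9' -> body[2..8], body so far='gng6djj9'
Chunk 3: stream[18..19]='2' size=0x2=2, data at stream[21..23]='gg' -> body[8..10], body so far='gng6djj9gg'
Chunk 4: stream[25..26]='0' size=0 (terminator). Final body='gng6djj9gg' (10 bytes)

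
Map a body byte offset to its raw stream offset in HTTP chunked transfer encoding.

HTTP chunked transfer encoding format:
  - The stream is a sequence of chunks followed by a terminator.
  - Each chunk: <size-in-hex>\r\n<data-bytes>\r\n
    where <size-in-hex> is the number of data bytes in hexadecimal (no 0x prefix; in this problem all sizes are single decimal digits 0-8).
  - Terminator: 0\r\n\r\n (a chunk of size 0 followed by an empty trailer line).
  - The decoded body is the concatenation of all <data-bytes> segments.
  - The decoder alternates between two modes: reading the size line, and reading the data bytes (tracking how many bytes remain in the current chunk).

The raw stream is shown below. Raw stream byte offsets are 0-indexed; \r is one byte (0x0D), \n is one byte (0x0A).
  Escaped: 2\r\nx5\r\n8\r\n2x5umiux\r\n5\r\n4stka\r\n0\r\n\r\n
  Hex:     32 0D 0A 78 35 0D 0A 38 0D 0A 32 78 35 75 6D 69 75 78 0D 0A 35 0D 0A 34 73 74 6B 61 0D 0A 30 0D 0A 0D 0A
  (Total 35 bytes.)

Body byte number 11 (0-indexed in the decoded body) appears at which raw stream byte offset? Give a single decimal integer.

Chunk 1: stream[0..1]='2' size=0x2=2, data at stream[3..5]='x5' -> body[0..2], body so far='x5'
Chunk 2: stream[7..8]='8' size=0x8=8, data at stream[10..18]='2x5umiux' -> body[2..10], body so far='x52x5umiux'
Chunk 3: stream[20..21]='5' size=0x5=5, data at stream[23..28]='4stka' -> body[10..15], body so far='x52x5umiux4stka'
Chunk 4: stream[30..31]='0' size=0 (terminator). Final body='x52x5umiux4stka' (15 bytes)
Body byte 11 at stream offset 24

Answer: 24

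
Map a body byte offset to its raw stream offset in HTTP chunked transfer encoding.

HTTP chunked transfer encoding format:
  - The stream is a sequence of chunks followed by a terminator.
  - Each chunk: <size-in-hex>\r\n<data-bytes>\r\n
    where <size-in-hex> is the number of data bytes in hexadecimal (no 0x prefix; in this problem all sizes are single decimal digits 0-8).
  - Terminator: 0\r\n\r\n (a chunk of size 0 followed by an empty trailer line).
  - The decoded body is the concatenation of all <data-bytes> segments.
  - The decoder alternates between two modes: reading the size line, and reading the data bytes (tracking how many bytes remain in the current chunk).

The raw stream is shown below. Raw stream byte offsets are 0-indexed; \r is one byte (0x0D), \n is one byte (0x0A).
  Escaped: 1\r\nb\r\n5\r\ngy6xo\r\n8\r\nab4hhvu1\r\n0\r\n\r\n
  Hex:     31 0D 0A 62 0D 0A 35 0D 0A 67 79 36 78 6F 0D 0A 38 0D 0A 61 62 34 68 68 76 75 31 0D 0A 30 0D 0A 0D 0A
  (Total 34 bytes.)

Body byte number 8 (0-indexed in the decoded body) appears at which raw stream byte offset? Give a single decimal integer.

Answer: 21

Derivation:
Chunk 1: stream[0..1]='1' size=0x1=1, data at stream[3..4]='b' -> body[0..1], body so far='b'
Chunk 2: stream[6..7]='5' size=0x5=5, data at stream[9..14]='gy6xo' -> body[1..6], body so far='bgy6xo'
Chunk 3: stream[16..17]='8' size=0x8=8, data at stream[19..27]='ab4hhvu1' -> body[6..14], body so far='bgy6xoab4hhvu1'
Chunk 4: stream[29..30]='0' size=0 (terminator). Final body='bgy6xoab4hhvu1' (14 bytes)
Body byte 8 at stream offset 21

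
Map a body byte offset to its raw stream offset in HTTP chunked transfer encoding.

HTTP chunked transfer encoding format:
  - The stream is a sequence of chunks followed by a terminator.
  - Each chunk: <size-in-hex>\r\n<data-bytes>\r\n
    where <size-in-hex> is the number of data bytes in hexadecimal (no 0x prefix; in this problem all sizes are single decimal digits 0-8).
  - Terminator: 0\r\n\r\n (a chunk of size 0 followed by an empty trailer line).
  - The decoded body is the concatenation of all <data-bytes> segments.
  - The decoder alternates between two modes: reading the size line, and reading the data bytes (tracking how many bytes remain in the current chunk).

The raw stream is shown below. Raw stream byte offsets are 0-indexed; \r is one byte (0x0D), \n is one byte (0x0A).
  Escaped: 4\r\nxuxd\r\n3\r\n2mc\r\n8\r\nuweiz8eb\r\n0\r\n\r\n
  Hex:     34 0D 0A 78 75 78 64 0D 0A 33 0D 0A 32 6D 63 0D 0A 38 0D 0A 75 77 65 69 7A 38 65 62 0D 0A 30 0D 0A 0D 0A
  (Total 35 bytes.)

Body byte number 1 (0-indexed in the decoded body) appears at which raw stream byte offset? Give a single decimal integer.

Chunk 1: stream[0..1]='4' size=0x4=4, data at stream[3..7]='xuxd' -> body[0..4], body so far='xuxd'
Chunk 2: stream[9..10]='3' size=0x3=3, data at stream[12..15]='2mc' -> body[4..7], body so far='xuxd2mc'
Chunk 3: stream[17..18]='8' size=0x8=8, data at stream[20..28]='uweiz8eb' -> body[7..15], body so far='xuxd2mcuweiz8eb'
Chunk 4: stream[30..31]='0' size=0 (terminator). Final body='xuxd2mcuweiz8eb' (15 bytes)
Body byte 1 at stream offset 4

Answer: 4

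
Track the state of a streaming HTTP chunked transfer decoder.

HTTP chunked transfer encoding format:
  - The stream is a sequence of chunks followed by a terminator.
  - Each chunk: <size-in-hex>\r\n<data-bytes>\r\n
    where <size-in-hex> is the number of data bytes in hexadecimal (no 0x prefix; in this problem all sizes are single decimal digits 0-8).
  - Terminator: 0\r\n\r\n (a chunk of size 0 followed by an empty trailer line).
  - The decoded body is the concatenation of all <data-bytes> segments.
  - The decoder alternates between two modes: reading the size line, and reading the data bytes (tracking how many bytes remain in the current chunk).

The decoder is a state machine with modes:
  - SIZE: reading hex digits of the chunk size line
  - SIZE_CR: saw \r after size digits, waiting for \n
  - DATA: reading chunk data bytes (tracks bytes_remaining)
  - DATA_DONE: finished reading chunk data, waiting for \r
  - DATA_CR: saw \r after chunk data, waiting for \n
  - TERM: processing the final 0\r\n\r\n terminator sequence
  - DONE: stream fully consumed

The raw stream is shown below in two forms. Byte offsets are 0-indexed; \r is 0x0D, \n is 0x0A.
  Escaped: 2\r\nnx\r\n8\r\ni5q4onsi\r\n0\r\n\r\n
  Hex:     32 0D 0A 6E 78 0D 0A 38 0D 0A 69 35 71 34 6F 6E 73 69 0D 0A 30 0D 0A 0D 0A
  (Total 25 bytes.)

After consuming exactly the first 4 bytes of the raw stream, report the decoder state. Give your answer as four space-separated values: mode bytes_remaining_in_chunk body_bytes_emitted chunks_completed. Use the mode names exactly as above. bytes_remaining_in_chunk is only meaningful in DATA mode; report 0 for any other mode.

Byte 0 = '2': mode=SIZE remaining=0 emitted=0 chunks_done=0
Byte 1 = 0x0D: mode=SIZE_CR remaining=0 emitted=0 chunks_done=0
Byte 2 = 0x0A: mode=DATA remaining=2 emitted=0 chunks_done=0
Byte 3 = 'n': mode=DATA remaining=1 emitted=1 chunks_done=0

Answer: DATA 1 1 0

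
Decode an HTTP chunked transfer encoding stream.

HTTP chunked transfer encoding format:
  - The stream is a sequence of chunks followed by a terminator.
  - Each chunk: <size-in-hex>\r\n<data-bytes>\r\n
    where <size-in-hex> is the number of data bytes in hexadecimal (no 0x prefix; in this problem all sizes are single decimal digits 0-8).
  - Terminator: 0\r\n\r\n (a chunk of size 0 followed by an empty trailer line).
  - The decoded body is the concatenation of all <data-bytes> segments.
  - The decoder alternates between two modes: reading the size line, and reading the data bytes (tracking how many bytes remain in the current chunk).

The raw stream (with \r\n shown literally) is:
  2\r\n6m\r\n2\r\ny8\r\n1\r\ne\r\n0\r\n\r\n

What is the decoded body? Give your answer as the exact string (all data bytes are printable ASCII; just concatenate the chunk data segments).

Chunk 1: stream[0..1]='2' size=0x2=2, data at stream[3..5]='6m' -> body[0..2], body so far='6m'
Chunk 2: stream[7..8]='2' size=0x2=2, data at stream[10..12]='y8' -> body[2..4], body so far='6my8'
Chunk 3: stream[14..15]='1' size=0x1=1, data at stream[17..18]='e' -> body[4..5], body so far='6my8e'
Chunk 4: stream[20..21]='0' size=0 (terminator). Final body='6my8e' (5 bytes)

Answer: 6my8e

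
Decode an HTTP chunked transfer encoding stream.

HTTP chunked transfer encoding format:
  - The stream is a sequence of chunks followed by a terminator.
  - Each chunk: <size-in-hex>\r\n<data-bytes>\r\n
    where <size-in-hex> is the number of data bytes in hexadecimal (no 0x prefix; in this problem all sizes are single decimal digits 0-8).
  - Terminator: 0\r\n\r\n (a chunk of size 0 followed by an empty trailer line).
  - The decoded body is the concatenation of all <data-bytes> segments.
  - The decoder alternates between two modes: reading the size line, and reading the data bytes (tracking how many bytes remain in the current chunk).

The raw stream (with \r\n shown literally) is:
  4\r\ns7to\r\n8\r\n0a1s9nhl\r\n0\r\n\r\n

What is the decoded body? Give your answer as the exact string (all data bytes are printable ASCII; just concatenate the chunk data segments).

Answer: s7to0a1s9nhl

Derivation:
Chunk 1: stream[0..1]='4' size=0x4=4, data at stream[3..7]='s7to' -> body[0..4], body so far='s7to'
Chunk 2: stream[9..10]='8' size=0x8=8, data at stream[12..20]='0a1s9nhl' -> body[4..12], body so far='s7to0a1s9nhl'
Chunk 3: stream[22..23]='0' size=0 (terminator). Final body='s7to0a1s9nhl' (12 bytes)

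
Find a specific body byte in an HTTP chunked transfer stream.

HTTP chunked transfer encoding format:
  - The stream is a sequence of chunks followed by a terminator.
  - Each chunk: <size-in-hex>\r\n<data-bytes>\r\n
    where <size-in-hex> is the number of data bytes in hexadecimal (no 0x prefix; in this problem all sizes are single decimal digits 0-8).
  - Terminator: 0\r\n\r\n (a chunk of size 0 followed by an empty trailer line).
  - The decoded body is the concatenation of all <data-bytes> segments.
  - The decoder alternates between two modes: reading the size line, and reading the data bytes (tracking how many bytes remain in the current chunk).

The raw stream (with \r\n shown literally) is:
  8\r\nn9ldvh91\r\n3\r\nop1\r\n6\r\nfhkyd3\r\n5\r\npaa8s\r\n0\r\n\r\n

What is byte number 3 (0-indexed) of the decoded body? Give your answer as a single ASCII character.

Answer: d

Derivation:
Chunk 1: stream[0..1]='8' size=0x8=8, data at stream[3..11]='n9ldvh91' -> body[0..8], body so far='n9ldvh91'
Chunk 2: stream[13..14]='3' size=0x3=3, data at stream[16..19]='op1' -> body[8..11], body so far='n9ldvh91op1'
Chunk 3: stream[21..22]='6' size=0x6=6, data at stream[24..30]='fhkyd3' -> body[11..17], body so far='n9ldvh91op1fhkyd3'
Chunk 4: stream[32..33]='5' size=0x5=5, data at stream[35..40]='paa8s' -> body[17..22], body so far='n9ldvh91op1fhkyd3paa8s'
Chunk 5: stream[42..43]='0' size=0 (terminator). Final body='n9ldvh91op1fhkyd3paa8s' (22 bytes)
Body byte 3 = 'd'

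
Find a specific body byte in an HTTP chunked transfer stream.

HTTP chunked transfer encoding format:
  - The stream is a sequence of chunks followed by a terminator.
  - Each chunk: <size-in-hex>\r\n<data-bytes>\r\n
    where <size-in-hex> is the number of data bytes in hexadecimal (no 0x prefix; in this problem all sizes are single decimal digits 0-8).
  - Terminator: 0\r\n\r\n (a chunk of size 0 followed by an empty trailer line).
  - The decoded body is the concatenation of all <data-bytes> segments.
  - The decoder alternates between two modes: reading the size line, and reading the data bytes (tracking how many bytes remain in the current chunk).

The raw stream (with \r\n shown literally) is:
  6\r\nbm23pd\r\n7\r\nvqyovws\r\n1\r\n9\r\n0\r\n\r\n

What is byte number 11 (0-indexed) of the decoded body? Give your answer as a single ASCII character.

Answer: w

Derivation:
Chunk 1: stream[0..1]='6' size=0x6=6, data at stream[3..9]='bm23pd' -> body[0..6], body so far='bm23pd'
Chunk 2: stream[11..12]='7' size=0x7=7, data at stream[14..21]='vqyovws' -> body[6..13], body so far='bm23pdvqyovws'
Chunk 3: stream[23..24]='1' size=0x1=1, data at stream[26..27]='9' -> body[13..14], body so far='bm23pdvqyovws9'
Chunk 4: stream[29..30]='0' size=0 (terminator). Final body='bm23pdvqyovws9' (14 bytes)
Body byte 11 = 'w'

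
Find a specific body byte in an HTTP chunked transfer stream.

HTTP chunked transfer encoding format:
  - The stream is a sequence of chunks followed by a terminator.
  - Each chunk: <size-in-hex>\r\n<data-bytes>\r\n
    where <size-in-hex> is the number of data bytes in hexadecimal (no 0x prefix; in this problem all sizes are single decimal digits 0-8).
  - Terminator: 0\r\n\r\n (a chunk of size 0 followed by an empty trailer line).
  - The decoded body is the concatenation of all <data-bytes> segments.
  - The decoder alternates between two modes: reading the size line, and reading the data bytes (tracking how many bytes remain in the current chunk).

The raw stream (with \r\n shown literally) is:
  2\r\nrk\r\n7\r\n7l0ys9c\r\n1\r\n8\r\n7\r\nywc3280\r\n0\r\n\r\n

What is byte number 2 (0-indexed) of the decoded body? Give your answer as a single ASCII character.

Answer: 7

Derivation:
Chunk 1: stream[0..1]='2' size=0x2=2, data at stream[3..5]='rk' -> body[0..2], body so far='rk'
Chunk 2: stream[7..8]='7' size=0x7=7, data at stream[10..17]='7l0ys9c' -> body[2..9], body so far='rk7l0ys9c'
Chunk 3: stream[19..20]='1' size=0x1=1, data at stream[22..23]='8' -> body[9..10], body so far='rk7l0ys9c8'
Chunk 4: stream[25..26]='7' size=0x7=7, data at stream[28..35]='ywc3280' -> body[10..17], body so far='rk7l0ys9c8ywc3280'
Chunk 5: stream[37..38]='0' size=0 (terminator). Final body='rk7l0ys9c8ywc3280' (17 bytes)
Body byte 2 = '7'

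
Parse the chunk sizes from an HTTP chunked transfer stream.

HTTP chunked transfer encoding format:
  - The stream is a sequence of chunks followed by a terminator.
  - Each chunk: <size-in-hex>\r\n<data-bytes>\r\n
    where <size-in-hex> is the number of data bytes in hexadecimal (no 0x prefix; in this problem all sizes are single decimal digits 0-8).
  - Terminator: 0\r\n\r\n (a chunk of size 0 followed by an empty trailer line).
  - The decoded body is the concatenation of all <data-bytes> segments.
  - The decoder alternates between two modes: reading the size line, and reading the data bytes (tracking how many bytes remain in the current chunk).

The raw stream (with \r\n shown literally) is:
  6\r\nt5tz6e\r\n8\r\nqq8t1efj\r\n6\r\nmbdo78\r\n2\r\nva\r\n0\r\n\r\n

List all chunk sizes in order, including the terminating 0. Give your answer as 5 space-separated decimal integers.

Answer: 6 8 6 2 0

Derivation:
Chunk 1: stream[0..1]='6' size=0x6=6, data at stream[3..9]='t5tz6e' -> body[0..6], body so far='t5tz6e'
Chunk 2: stream[11..12]='8' size=0x8=8, data at stream[14..22]='qq8t1efj' -> body[6..14], body so far='t5tz6eqq8t1efj'
Chunk 3: stream[24..25]='6' size=0x6=6, data at stream[27..33]='mbdo78' -> body[14..20], body so far='t5tz6eqq8t1efjmbdo78'
Chunk 4: stream[35..36]='2' size=0x2=2, data at stream[38..40]='va' -> body[20..22], body so far='t5tz6eqq8t1efjmbdo78va'
Chunk 5: stream[42..43]='0' size=0 (terminator). Final body='t5tz6eqq8t1efjmbdo78va' (22 bytes)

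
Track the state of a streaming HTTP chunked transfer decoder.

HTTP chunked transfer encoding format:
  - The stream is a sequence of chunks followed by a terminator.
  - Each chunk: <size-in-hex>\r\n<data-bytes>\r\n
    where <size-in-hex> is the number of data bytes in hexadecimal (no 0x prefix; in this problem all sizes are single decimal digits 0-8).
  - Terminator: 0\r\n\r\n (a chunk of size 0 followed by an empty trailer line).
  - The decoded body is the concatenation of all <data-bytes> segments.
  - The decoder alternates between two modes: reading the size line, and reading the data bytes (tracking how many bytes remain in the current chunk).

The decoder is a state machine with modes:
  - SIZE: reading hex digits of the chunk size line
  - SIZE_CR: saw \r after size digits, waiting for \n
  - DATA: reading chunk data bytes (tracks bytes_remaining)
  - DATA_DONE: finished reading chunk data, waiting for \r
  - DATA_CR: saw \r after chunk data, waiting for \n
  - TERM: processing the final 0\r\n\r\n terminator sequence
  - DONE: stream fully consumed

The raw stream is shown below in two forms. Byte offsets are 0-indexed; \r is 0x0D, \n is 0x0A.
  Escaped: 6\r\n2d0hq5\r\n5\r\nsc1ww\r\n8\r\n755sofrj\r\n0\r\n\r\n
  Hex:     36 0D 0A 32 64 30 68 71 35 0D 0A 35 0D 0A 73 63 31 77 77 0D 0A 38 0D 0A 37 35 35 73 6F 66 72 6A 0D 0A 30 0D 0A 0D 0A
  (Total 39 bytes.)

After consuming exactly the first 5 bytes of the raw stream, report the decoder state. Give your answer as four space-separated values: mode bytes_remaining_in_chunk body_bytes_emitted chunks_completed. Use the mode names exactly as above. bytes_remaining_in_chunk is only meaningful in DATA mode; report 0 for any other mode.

Byte 0 = '6': mode=SIZE remaining=0 emitted=0 chunks_done=0
Byte 1 = 0x0D: mode=SIZE_CR remaining=0 emitted=0 chunks_done=0
Byte 2 = 0x0A: mode=DATA remaining=6 emitted=0 chunks_done=0
Byte 3 = '2': mode=DATA remaining=5 emitted=1 chunks_done=0
Byte 4 = 'd': mode=DATA remaining=4 emitted=2 chunks_done=0

Answer: DATA 4 2 0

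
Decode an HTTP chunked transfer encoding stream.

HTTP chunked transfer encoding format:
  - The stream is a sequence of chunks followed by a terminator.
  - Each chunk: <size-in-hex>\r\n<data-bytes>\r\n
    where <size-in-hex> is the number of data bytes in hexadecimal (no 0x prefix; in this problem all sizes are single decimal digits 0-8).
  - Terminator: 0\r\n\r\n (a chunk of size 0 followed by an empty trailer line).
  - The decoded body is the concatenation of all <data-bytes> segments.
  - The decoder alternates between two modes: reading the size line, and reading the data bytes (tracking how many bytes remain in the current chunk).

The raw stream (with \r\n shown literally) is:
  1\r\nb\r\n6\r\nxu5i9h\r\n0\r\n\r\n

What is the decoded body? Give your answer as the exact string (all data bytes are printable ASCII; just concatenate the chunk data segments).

Chunk 1: stream[0..1]='1' size=0x1=1, data at stream[3..4]='b' -> body[0..1], body so far='b'
Chunk 2: stream[6..7]='6' size=0x6=6, data at stream[9..15]='xu5i9h' -> body[1..7], body so far='bxu5i9h'
Chunk 3: stream[17..18]='0' size=0 (terminator). Final body='bxu5i9h' (7 bytes)

Answer: bxu5i9h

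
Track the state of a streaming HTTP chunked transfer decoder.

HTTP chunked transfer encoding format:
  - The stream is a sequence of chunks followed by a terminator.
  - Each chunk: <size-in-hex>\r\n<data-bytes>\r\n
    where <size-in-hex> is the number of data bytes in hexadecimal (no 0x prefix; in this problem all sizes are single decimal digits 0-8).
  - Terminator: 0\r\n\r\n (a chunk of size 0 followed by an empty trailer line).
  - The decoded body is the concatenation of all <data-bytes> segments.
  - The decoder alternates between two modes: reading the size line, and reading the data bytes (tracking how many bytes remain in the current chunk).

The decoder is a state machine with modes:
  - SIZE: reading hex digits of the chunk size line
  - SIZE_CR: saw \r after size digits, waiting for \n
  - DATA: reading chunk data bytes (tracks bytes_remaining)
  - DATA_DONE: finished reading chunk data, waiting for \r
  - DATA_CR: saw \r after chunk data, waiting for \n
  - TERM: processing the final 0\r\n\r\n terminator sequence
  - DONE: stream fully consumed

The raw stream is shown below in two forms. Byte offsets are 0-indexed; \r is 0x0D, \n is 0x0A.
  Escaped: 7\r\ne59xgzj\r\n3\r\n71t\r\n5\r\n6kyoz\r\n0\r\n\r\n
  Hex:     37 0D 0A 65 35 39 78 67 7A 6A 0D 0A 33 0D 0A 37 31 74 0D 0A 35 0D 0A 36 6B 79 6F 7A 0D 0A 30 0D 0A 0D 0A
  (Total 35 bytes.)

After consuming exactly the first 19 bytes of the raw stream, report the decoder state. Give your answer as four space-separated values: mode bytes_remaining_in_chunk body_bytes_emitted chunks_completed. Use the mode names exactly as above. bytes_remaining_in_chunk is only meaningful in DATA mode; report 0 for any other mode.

Byte 0 = '7': mode=SIZE remaining=0 emitted=0 chunks_done=0
Byte 1 = 0x0D: mode=SIZE_CR remaining=0 emitted=0 chunks_done=0
Byte 2 = 0x0A: mode=DATA remaining=7 emitted=0 chunks_done=0
Byte 3 = 'e': mode=DATA remaining=6 emitted=1 chunks_done=0
Byte 4 = '5': mode=DATA remaining=5 emitted=2 chunks_done=0
Byte 5 = '9': mode=DATA remaining=4 emitted=3 chunks_done=0
Byte 6 = 'x': mode=DATA remaining=3 emitted=4 chunks_done=0
Byte 7 = 'g': mode=DATA remaining=2 emitted=5 chunks_done=0
Byte 8 = 'z': mode=DATA remaining=1 emitted=6 chunks_done=0
Byte 9 = 'j': mode=DATA_DONE remaining=0 emitted=7 chunks_done=0
Byte 10 = 0x0D: mode=DATA_CR remaining=0 emitted=7 chunks_done=0
Byte 11 = 0x0A: mode=SIZE remaining=0 emitted=7 chunks_done=1
Byte 12 = '3': mode=SIZE remaining=0 emitted=7 chunks_done=1
Byte 13 = 0x0D: mode=SIZE_CR remaining=0 emitted=7 chunks_done=1
Byte 14 = 0x0A: mode=DATA remaining=3 emitted=7 chunks_done=1
Byte 15 = '7': mode=DATA remaining=2 emitted=8 chunks_done=1
Byte 16 = '1': mode=DATA remaining=1 emitted=9 chunks_done=1
Byte 17 = 't': mode=DATA_DONE remaining=0 emitted=10 chunks_done=1
Byte 18 = 0x0D: mode=DATA_CR remaining=0 emitted=10 chunks_done=1

Answer: DATA_CR 0 10 1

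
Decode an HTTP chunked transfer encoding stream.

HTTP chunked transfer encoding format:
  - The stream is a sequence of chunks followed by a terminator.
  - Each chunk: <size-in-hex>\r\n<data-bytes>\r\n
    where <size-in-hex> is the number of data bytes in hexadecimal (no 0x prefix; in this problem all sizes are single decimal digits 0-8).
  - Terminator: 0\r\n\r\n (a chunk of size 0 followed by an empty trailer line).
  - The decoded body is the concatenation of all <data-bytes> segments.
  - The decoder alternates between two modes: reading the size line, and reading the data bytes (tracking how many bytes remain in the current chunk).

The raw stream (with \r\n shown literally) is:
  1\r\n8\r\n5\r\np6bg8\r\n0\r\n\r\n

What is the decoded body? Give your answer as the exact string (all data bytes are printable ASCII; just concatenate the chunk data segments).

Chunk 1: stream[0..1]='1' size=0x1=1, data at stream[3..4]='8' -> body[0..1], body so far='8'
Chunk 2: stream[6..7]='5' size=0x5=5, data at stream[9..14]='p6bg8' -> body[1..6], body so far='8p6bg8'
Chunk 3: stream[16..17]='0' size=0 (terminator). Final body='8p6bg8' (6 bytes)

Answer: 8p6bg8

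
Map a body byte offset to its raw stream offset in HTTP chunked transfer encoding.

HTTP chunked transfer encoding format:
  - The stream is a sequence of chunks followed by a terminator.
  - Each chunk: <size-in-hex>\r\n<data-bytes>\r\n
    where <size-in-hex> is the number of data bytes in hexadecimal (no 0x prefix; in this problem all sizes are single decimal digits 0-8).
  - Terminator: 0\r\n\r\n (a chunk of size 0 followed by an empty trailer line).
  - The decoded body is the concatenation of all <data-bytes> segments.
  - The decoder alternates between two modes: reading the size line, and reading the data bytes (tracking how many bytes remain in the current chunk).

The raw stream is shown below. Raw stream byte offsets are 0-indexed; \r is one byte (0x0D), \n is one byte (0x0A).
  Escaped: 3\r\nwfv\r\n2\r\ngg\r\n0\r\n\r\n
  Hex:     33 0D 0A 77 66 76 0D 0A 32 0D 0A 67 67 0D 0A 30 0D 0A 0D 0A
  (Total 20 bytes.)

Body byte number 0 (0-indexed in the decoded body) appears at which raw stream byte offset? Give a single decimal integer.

Chunk 1: stream[0..1]='3' size=0x3=3, data at stream[3..6]='wfv' -> body[0..3], body so far='wfv'
Chunk 2: stream[8..9]='2' size=0x2=2, data at stream[11..13]='gg' -> body[3..5], body so far='wfvgg'
Chunk 3: stream[15..16]='0' size=0 (terminator). Final body='wfvgg' (5 bytes)
Body byte 0 at stream offset 3

Answer: 3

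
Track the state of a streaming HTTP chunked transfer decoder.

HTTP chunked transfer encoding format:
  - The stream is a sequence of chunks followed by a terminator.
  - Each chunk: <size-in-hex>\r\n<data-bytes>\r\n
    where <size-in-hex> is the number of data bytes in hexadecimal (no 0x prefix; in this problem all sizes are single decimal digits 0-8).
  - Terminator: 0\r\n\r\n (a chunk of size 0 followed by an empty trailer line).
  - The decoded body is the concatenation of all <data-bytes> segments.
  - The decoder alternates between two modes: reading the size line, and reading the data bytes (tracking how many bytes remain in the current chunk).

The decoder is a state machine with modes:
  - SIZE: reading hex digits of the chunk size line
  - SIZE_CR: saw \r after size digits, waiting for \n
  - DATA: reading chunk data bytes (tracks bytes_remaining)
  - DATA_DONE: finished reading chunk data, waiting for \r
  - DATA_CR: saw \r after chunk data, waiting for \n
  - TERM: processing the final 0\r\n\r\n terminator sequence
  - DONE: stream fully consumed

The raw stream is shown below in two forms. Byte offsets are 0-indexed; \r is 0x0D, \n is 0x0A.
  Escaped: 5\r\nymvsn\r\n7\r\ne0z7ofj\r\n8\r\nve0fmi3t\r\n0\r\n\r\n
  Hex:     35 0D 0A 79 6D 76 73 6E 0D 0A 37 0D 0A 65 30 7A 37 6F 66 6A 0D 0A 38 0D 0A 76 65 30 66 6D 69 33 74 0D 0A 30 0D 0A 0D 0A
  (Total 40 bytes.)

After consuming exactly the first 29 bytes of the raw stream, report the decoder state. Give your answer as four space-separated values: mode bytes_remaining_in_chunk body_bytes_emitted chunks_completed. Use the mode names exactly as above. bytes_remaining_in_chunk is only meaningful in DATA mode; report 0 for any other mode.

Byte 0 = '5': mode=SIZE remaining=0 emitted=0 chunks_done=0
Byte 1 = 0x0D: mode=SIZE_CR remaining=0 emitted=0 chunks_done=0
Byte 2 = 0x0A: mode=DATA remaining=5 emitted=0 chunks_done=0
Byte 3 = 'y': mode=DATA remaining=4 emitted=1 chunks_done=0
Byte 4 = 'm': mode=DATA remaining=3 emitted=2 chunks_done=0
Byte 5 = 'v': mode=DATA remaining=2 emitted=3 chunks_done=0
Byte 6 = 's': mode=DATA remaining=1 emitted=4 chunks_done=0
Byte 7 = 'n': mode=DATA_DONE remaining=0 emitted=5 chunks_done=0
Byte 8 = 0x0D: mode=DATA_CR remaining=0 emitted=5 chunks_done=0
Byte 9 = 0x0A: mode=SIZE remaining=0 emitted=5 chunks_done=1
Byte 10 = '7': mode=SIZE remaining=0 emitted=5 chunks_done=1
Byte 11 = 0x0D: mode=SIZE_CR remaining=0 emitted=5 chunks_done=1
Byte 12 = 0x0A: mode=DATA remaining=7 emitted=5 chunks_done=1
Byte 13 = 'e': mode=DATA remaining=6 emitted=6 chunks_done=1
Byte 14 = '0': mode=DATA remaining=5 emitted=7 chunks_done=1
Byte 15 = 'z': mode=DATA remaining=4 emitted=8 chunks_done=1
Byte 16 = '7': mode=DATA remaining=3 emitted=9 chunks_done=1
Byte 17 = 'o': mode=DATA remaining=2 emitted=10 chunks_done=1
Byte 18 = 'f': mode=DATA remaining=1 emitted=11 chunks_done=1
Byte 19 = 'j': mode=DATA_DONE remaining=0 emitted=12 chunks_done=1
Byte 20 = 0x0D: mode=DATA_CR remaining=0 emitted=12 chunks_done=1
Byte 21 = 0x0A: mode=SIZE remaining=0 emitted=12 chunks_done=2
Byte 22 = '8': mode=SIZE remaining=0 emitted=12 chunks_done=2
Byte 23 = 0x0D: mode=SIZE_CR remaining=0 emitted=12 chunks_done=2
Byte 24 = 0x0A: mode=DATA remaining=8 emitted=12 chunks_done=2
Byte 25 = 'v': mode=DATA remaining=7 emitted=13 chunks_done=2
Byte 26 = 'e': mode=DATA remaining=6 emitted=14 chunks_done=2
Byte 27 = '0': mode=DATA remaining=5 emitted=15 chunks_done=2
Byte 28 = 'f': mode=DATA remaining=4 emitted=16 chunks_done=2

Answer: DATA 4 16 2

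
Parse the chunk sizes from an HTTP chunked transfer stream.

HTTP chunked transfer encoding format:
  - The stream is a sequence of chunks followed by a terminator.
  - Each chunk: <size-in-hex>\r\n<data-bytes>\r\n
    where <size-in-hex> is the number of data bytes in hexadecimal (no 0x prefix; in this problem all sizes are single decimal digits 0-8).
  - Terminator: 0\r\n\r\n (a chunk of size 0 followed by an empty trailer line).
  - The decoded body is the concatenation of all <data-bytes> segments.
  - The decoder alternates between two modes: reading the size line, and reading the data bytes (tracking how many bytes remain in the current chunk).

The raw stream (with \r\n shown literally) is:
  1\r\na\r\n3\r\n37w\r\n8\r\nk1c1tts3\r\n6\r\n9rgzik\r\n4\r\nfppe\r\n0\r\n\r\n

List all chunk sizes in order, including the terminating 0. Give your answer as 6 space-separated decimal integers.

Answer: 1 3 8 6 4 0

Derivation:
Chunk 1: stream[0..1]='1' size=0x1=1, data at stream[3..4]='a' -> body[0..1], body so far='a'
Chunk 2: stream[6..7]='3' size=0x3=3, data at stream[9..12]='37w' -> body[1..4], body so far='a37w'
Chunk 3: stream[14..15]='8' size=0x8=8, data at stream[17..25]='k1c1tts3' -> body[4..12], body so far='a37wk1c1tts3'
Chunk 4: stream[27..28]='6' size=0x6=6, data at stream[30..36]='9rgzik' -> body[12..18], body so far='a37wk1c1tts39rgzik'
Chunk 5: stream[38..39]='4' size=0x4=4, data at stream[41..45]='fppe' -> body[18..22], body so far='a37wk1c1tts39rgzikfppe'
Chunk 6: stream[47..48]='0' size=0 (terminator). Final body='a37wk1c1tts39rgzikfppe' (22 bytes)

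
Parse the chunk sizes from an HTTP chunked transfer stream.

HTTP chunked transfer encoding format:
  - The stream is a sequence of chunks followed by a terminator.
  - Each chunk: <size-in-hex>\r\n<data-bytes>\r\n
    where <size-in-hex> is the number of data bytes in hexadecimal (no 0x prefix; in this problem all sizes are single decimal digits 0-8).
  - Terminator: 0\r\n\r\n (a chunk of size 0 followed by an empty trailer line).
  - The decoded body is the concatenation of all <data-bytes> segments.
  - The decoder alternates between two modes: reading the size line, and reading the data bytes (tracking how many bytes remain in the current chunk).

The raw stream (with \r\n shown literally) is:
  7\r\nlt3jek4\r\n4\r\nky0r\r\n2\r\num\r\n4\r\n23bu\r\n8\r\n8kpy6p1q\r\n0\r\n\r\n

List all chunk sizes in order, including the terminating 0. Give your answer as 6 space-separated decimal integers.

Chunk 1: stream[0..1]='7' size=0x7=7, data at stream[3..10]='lt3jek4' -> body[0..7], body so far='lt3jek4'
Chunk 2: stream[12..13]='4' size=0x4=4, data at stream[15..19]='ky0r' -> body[7..11], body so far='lt3jek4ky0r'
Chunk 3: stream[21..22]='2' size=0x2=2, data at stream[24..26]='um' -> body[11..13], body so far='lt3jek4ky0rum'
Chunk 4: stream[28..29]='4' size=0x4=4, data at stream[31..35]='23bu' -> body[13..17], body so far='lt3jek4ky0rum23bu'
Chunk 5: stream[37..38]='8' size=0x8=8, data at stream[40..48]='8kpy6p1q' -> body[17..25], body so far='lt3jek4ky0rum23bu8kpy6p1q'
Chunk 6: stream[50..51]='0' size=0 (terminator). Final body='lt3jek4ky0rum23bu8kpy6p1q' (25 bytes)

Answer: 7 4 2 4 8 0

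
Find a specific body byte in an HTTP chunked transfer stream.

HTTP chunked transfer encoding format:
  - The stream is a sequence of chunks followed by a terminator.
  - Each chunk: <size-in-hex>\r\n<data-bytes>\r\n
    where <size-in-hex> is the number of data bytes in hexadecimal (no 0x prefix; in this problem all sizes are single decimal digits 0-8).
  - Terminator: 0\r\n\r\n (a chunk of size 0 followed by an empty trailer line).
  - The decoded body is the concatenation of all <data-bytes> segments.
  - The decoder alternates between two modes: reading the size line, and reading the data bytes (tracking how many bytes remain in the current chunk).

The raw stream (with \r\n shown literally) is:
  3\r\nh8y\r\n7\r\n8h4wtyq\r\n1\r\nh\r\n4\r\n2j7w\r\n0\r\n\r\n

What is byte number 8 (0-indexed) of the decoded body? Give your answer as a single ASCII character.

Chunk 1: stream[0..1]='3' size=0x3=3, data at stream[3..6]='h8y' -> body[0..3], body so far='h8y'
Chunk 2: stream[8..9]='7' size=0x7=7, data at stream[11..18]='8h4wtyq' -> body[3..10], body so far='h8y8h4wtyq'
Chunk 3: stream[20..21]='1' size=0x1=1, data at stream[23..24]='h' -> body[10..11], body so far='h8y8h4wtyqh'
Chunk 4: stream[26..27]='4' size=0x4=4, data at stream[29..33]='2j7w' -> body[11..15], body so far='h8y8h4wtyqh2j7w'
Chunk 5: stream[35..36]='0' size=0 (terminator). Final body='h8y8h4wtyqh2j7w' (15 bytes)
Body byte 8 = 'y'

Answer: y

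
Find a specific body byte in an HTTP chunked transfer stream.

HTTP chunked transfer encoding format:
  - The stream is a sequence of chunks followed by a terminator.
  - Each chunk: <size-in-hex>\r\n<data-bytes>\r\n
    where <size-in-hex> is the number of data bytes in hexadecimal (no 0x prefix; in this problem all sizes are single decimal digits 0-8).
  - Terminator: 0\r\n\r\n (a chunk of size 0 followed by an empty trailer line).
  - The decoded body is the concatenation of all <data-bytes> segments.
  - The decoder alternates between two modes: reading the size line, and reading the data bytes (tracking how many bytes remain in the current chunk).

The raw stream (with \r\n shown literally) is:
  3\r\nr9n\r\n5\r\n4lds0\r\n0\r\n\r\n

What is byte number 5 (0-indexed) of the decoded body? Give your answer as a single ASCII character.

Chunk 1: stream[0..1]='3' size=0x3=3, data at stream[3..6]='r9n' -> body[0..3], body so far='r9n'
Chunk 2: stream[8..9]='5' size=0x5=5, data at stream[11..16]='4lds0' -> body[3..8], body so far='r9n4lds0'
Chunk 3: stream[18..19]='0' size=0 (terminator). Final body='r9n4lds0' (8 bytes)
Body byte 5 = 'd'

Answer: d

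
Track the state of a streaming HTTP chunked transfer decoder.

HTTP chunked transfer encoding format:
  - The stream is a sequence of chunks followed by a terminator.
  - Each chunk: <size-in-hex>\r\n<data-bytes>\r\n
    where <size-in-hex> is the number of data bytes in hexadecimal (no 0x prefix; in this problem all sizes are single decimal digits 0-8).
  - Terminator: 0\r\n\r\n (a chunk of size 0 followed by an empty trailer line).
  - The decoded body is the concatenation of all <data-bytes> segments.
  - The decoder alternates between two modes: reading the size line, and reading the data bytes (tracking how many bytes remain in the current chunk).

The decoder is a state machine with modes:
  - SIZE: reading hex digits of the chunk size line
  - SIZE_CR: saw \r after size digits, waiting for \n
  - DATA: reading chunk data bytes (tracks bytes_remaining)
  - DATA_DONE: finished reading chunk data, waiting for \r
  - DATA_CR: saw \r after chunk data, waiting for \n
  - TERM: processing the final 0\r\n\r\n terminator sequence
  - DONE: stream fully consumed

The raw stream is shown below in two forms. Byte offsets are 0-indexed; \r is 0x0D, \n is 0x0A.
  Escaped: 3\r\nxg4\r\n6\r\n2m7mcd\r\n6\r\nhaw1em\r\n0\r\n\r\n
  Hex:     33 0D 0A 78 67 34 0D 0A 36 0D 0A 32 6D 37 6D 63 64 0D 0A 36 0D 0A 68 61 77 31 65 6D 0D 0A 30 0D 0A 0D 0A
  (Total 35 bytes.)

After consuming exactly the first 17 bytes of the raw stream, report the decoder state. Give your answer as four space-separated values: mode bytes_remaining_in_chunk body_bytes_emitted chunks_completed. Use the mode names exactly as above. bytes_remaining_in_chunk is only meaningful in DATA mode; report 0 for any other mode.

Answer: DATA_DONE 0 9 1

Derivation:
Byte 0 = '3': mode=SIZE remaining=0 emitted=0 chunks_done=0
Byte 1 = 0x0D: mode=SIZE_CR remaining=0 emitted=0 chunks_done=0
Byte 2 = 0x0A: mode=DATA remaining=3 emitted=0 chunks_done=0
Byte 3 = 'x': mode=DATA remaining=2 emitted=1 chunks_done=0
Byte 4 = 'g': mode=DATA remaining=1 emitted=2 chunks_done=0
Byte 5 = '4': mode=DATA_DONE remaining=0 emitted=3 chunks_done=0
Byte 6 = 0x0D: mode=DATA_CR remaining=0 emitted=3 chunks_done=0
Byte 7 = 0x0A: mode=SIZE remaining=0 emitted=3 chunks_done=1
Byte 8 = '6': mode=SIZE remaining=0 emitted=3 chunks_done=1
Byte 9 = 0x0D: mode=SIZE_CR remaining=0 emitted=3 chunks_done=1
Byte 10 = 0x0A: mode=DATA remaining=6 emitted=3 chunks_done=1
Byte 11 = '2': mode=DATA remaining=5 emitted=4 chunks_done=1
Byte 12 = 'm': mode=DATA remaining=4 emitted=5 chunks_done=1
Byte 13 = '7': mode=DATA remaining=3 emitted=6 chunks_done=1
Byte 14 = 'm': mode=DATA remaining=2 emitted=7 chunks_done=1
Byte 15 = 'c': mode=DATA remaining=1 emitted=8 chunks_done=1
Byte 16 = 'd': mode=DATA_DONE remaining=0 emitted=9 chunks_done=1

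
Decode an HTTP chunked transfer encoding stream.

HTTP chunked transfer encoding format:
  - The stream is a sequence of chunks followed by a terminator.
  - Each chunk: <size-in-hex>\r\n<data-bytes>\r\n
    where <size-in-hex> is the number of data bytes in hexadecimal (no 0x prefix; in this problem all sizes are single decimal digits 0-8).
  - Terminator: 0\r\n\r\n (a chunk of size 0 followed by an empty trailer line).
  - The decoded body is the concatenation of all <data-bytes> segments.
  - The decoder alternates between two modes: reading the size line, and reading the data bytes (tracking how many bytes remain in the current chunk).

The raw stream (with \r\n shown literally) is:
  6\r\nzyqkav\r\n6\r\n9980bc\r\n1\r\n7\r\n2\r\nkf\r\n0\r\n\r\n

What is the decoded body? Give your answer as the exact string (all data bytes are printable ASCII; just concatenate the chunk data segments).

Chunk 1: stream[0..1]='6' size=0x6=6, data at stream[3..9]='zyqkav' -> body[0..6], body so far='zyqkav'
Chunk 2: stream[11..12]='6' size=0x6=6, data at stream[14..20]='9980bc' -> body[6..12], body so far='zyqkav9980bc'
Chunk 3: stream[22..23]='1' size=0x1=1, data at stream[25..26]='7' -> body[12..13], body so far='zyqkav9980bc7'
Chunk 4: stream[28..29]='2' size=0x2=2, data at stream[31..33]='kf' -> body[13..15], body so far='zyqkav9980bc7kf'
Chunk 5: stream[35..36]='0' size=0 (terminator). Final body='zyqkav9980bc7kf' (15 bytes)

Answer: zyqkav9980bc7kf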